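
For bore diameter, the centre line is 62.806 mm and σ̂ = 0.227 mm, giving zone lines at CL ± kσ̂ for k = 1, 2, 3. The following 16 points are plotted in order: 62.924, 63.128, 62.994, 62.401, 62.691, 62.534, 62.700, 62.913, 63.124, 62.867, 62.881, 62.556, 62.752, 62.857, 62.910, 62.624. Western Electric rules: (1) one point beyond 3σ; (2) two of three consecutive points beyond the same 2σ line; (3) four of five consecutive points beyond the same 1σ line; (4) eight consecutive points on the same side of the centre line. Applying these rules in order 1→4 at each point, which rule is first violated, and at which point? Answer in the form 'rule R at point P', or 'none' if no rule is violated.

none

Zone of each point (C = within 1σ̂, B = 1σ̂–2σ̂, A = 2σ̂–3σ̂, * = beyond 3σ̂; sign = side of CL): 1:+C, 2:+B, 3:+C, 4:-B, 5:-C, 6:-B, 7:-C, 8:+C, 9:+B, 10:+C, 11:+C, 12:-B, 13:-C, 14:+C, 15:+C, 16:-C
No rule fires across all 16 points.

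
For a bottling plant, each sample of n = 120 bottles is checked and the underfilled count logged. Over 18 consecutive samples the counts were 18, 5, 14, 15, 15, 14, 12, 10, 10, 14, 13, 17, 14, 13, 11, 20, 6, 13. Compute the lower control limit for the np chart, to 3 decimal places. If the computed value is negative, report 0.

2.786

p̄ = Σdᵢ / (k·n) = 234 / (18 × 120) = 0.10833
LCL = np̄ − 3·√(np̄(1−p̄)) = 13.0000 − 3 × 3.4047 = 2.7860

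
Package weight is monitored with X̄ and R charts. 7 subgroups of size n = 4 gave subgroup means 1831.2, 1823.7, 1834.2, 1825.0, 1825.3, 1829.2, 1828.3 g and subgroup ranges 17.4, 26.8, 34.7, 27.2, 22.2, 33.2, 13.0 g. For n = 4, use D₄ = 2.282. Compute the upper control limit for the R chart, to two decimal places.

R̄ = (17.4 + 26.8 + 34.7 + 27.2 + 22.2 + 33.2 + 13.0) / 7 = 174.5000 / 7 = 24.9286
UCL_R = D₄·R̄ = 2.282 × 24.9286 = 56.8870

56.89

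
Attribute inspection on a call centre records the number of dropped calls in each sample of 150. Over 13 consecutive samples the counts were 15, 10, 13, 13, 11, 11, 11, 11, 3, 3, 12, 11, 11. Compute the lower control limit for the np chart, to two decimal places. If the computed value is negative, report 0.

p̄ = Σdᵢ / (k·n) = 135 / (13 × 150) = 0.06923
LCL = np̄ − 3·√(np̄(1−p̄)) = 10.3846 − 3 × 3.1090 = 1.0577

1.06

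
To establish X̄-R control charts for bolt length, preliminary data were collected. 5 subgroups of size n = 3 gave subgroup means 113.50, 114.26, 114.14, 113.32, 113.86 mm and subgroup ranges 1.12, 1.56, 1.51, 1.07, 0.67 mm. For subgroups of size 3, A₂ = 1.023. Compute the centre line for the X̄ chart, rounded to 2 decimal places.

113.82

X̄̄ = (113.50 + 114.26 + 114.14 + 113.32 + 113.86) / 5 = 569.0800 / 5 = 113.8160
CL = X̄̄ = 113.8160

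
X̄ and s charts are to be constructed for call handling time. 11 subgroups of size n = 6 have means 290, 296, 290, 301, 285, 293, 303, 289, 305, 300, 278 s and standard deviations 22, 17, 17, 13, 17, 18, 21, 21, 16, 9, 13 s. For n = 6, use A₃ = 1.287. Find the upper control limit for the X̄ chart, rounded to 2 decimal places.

X̄̄ = (290 + 296 + 290 + 301 + 285 + 293 + 303 + 289 + 305 + 300 + 278) / 11 = 293.6364
s̄ = (22 + 17 + 17 + 13 + 17 + 18 + 21 + 21 + 16 + 9 + 13) / 11 = 16.7273
UCL = X̄̄ + A₃·s̄ = 293.6364 + 1.287 × 16.7273 = 315.1644

315.16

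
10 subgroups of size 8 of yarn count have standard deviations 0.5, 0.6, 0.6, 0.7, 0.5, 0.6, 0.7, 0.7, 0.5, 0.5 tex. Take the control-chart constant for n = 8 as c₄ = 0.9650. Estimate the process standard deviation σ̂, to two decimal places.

0.61

s̄ = (0.5 + 0.6 + 0.6 + 0.7 + 0.5 + 0.6 + 0.7 + 0.7 + 0.5 + 0.5) / 10 = 0.5900
σ̂ = s̄ / c₄ = 0.5900 / 0.9650 = 0.6114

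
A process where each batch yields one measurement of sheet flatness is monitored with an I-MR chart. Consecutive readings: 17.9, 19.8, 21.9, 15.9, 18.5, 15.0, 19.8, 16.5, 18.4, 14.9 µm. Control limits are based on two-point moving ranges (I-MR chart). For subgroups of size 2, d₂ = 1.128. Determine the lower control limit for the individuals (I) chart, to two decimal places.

X̄ = (17.9 + 19.8 + 21.9 + 15.9 + 18.5 + 15.0 + 19.8 + 16.5 + 18.4 + 14.9) / 10 = 17.8600
Moving ranges: 1.9, 2.1, 6.0, 2.6, 3.5, 4.8, 3.3, 1.9, 3.5; M̄R̄ = 29.6000 / 9 = 3.2889
LCL = X̄ − 3·M̄R̄/d₂ = 17.8600 − 3 × 3.2889 / 1.128 = 9.1130

9.11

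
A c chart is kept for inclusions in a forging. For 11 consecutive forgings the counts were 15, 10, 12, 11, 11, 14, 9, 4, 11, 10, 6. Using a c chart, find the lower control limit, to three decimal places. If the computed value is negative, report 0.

0.657

c̄ = (15 + 10 + 12 + 11 + 11 + 14 + 9 + 4 + 11 + 10 + 6) / 11 = 113 / 11 = 10.2727
LCL = c̄ − 3√c̄ = 10.2727 − 3 × 3.2051 = 0.6574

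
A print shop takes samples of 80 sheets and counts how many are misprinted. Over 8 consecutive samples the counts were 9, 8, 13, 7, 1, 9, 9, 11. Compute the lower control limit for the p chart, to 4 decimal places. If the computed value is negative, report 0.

0.0020

p̄ = Σdᵢ / (k·n) = 67 / (8 × 80) = 0.10469
LCL = p̄ − 3·√(p̄(1−p̄)/n) = 0.10469 − 3 × 0.03423 = 0.00200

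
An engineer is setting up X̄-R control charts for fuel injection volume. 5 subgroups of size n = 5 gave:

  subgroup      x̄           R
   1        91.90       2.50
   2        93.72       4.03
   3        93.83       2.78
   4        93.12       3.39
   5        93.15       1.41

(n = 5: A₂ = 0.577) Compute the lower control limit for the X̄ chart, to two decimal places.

X̄̄ = (91.90 + 93.72 + 93.83 + 93.12 + 93.15) / 5 = 465.7200 / 5 = 93.1440
R̄ = (2.50 + 4.03 + 2.78 + 3.39 + 1.41) / 5 = 14.1100 / 5 = 2.8220
LCL = X̄̄ − A₂·R̄ = 93.1440 − 0.577 × 2.8220 = 91.5157

91.52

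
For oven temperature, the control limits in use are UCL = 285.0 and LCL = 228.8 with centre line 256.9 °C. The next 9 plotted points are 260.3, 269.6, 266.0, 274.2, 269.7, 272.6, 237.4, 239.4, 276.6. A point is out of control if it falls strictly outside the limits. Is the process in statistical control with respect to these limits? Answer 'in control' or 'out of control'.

All 9 points lie within [228.8, 285.0].

in control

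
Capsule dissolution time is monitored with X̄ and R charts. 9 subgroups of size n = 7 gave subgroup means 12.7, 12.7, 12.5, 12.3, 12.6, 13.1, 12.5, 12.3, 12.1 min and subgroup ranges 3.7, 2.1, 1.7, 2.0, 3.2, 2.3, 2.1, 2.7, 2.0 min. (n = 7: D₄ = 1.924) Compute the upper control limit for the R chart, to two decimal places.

R̄ = (3.7 + 2.1 + 1.7 + 2.0 + 3.2 + 2.3 + 2.1 + 2.7 + 2.0) / 9 = 21.8000 / 9 = 2.4222
UCL_R = D₄·R̄ = 1.924 × 2.4222 = 4.6604

4.66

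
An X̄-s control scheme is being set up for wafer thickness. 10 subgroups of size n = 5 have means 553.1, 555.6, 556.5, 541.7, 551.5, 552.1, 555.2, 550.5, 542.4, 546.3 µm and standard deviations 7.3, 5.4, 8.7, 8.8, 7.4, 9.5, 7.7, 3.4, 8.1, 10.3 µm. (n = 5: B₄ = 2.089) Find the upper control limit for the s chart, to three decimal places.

s̄ = (7.3 + 5.4 + 8.7 + 8.8 + 7.4 + 9.5 + 7.7 + 3.4 + 8.1 + 10.3) / 10 = 7.6600
UCL_s = B₄·s̄ = 2.089 × 7.6600 = 16.0017

16.002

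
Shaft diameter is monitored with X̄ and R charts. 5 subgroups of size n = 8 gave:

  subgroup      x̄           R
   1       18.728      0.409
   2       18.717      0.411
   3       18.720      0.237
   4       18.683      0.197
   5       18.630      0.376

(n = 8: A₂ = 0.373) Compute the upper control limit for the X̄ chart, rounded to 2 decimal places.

X̄̄ = (18.728 + 18.717 + 18.720 + 18.683 + 18.630) / 5 = 93.4780 / 5 = 18.6956
R̄ = (0.409 + 0.411 + 0.237 + 0.197 + 0.376) / 5 = 1.6300 / 5 = 0.3260
UCL = X̄̄ + A₂·R̄ = 18.6956 + 0.373 × 0.3260 = 18.8172

18.82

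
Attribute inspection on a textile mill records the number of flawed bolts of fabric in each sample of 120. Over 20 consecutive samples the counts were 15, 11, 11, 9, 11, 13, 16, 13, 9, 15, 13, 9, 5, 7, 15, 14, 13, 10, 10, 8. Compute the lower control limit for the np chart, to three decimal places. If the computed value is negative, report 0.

p̄ = Σdᵢ / (k·n) = 227 / (20 × 120) = 0.09458
LCL = np̄ − 3·√(np̄(1−p̄)) = 11.3500 − 3 × 3.2057 = 1.7329

1.733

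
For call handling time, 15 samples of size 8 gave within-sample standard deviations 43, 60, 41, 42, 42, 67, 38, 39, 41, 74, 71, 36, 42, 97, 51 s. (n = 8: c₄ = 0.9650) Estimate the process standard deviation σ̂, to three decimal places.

s̄ = (43 + 60 + 41 + 42 + 42 + 67 + 38 + 39 + 41 + 74 + 71 + 36 + 42 + 97 + 51) / 15 = 52.2667
σ̂ = s̄ / c₄ = 52.2667 / 0.9650 = 54.1623

54.162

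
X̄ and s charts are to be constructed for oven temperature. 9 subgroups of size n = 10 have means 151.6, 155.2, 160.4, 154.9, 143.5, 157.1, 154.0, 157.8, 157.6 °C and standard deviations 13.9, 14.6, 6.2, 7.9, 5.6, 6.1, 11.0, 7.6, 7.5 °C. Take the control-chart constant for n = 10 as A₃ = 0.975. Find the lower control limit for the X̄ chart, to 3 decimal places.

145.968

X̄̄ = (151.6 + 155.2 + 160.4 + 154.9 + 143.5 + 157.1 + 154.0 + 157.8 + 157.6) / 9 = 154.6778
s̄ = (13.9 + 14.6 + 6.2 + 7.9 + 5.6 + 6.1 + 11.0 + 7.6 + 7.5) / 9 = 8.9333
LCL = X̄̄ − A₃·s̄ = 154.6778 − 0.975 × 8.9333 = 145.9678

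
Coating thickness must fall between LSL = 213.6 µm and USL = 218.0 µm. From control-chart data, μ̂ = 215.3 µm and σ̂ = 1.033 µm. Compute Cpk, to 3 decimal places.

Cpu = (USL − μ̂) / (3σ̂) = (218.0 − 215.3) / (3 × 1.033) = 0.8712; Cpl = (μ̂ − LSL) / (3σ̂) = (215.3 − 213.6) / (3 × 1.033) = 0.5486; Cpk = min(Cpu, Cpl) = 0.5486

0.549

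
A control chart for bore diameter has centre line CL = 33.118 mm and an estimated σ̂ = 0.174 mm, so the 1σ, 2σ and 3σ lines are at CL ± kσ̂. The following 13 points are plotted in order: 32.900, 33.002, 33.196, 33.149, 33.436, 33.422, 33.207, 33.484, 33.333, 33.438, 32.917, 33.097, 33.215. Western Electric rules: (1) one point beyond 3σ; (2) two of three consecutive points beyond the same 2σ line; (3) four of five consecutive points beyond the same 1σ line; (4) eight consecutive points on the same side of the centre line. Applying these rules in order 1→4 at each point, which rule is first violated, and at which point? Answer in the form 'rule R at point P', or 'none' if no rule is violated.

rule 3 at point 9

Zone of each point (C = within 1σ̂, B = 1σ̂–2σ̂, A = 2σ̂–3σ̂, * = beyond 3σ̂; sign = side of CL): 1:-B, 2:-C, 3:+C, 4:+C, 5:+B, 6:+B, 7:+C, 8:+A, 9:+B, 10:+B, 11:-B, 12:-C, 13:+C
Rule 3 (four of five consecutive points beyond the same 1σ limit) is satisfied at point 9.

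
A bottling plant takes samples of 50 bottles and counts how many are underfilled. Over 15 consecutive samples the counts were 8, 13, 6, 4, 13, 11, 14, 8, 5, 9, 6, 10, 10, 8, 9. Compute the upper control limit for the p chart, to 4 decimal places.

0.3412

p̄ = Σdᵢ / (k·n) = 134 / (15 × 50) = 0.17867
UCL = p̄ + 3·√(p̄(1−p̄)/n) = 0.17867 + 3 × √(0.17867×0.82133/50) = 0.17867 + 3 × 0.05417 = 0.34119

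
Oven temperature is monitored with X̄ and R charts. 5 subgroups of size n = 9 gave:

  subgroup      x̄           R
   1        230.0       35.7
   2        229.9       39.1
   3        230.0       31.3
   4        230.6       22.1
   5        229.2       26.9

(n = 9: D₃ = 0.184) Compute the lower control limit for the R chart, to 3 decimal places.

5.708

R̄ = (35.7 + 39.1 + 31.3 + 22.1 + 26.9) / 5 = 155.1000 / 5 = 31.0200
LCL_R = D₃·R̄ = 0.184 × 31.0200 = 5.7077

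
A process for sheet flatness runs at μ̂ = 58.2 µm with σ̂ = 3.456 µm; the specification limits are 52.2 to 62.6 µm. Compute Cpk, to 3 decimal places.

Cpu = (USL − μ̂) / (3σ̂) = (62.6 − 58.2) / (3 × 3.456) = 0.4244; Cpl = (μ̂ − LSL) / (3σ̂) = (58.2 − 52.2) / (3 × 3.456) = 0.5787; Cpk = min(Cpu, Cpl) = 0.4244

0.424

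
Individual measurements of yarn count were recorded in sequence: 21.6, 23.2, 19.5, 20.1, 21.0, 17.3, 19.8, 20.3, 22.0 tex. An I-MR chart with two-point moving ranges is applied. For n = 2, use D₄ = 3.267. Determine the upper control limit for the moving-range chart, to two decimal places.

Moving ranges: 1.6, 3.7, 0.6, 0.9, 3.7, 2.5, 0.5, 1.7; M̄R̄ = 15.2000 / 8 = 1.9000
UCL_MR = D₄·M̄R̄ = 3.267 × 1.9000 = 6.2073

6.21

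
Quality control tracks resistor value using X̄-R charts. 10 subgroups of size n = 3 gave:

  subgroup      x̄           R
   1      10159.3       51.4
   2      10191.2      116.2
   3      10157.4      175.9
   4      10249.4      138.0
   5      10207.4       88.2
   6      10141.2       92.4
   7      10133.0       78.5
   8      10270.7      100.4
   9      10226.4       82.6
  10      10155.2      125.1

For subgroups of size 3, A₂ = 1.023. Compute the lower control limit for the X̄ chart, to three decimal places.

10081.838

X̄̄ = (10159.3 + 10191.2 + 10157.4 + 10249.4 + 10207.4 + 10141.2 + 10133.0 + 10270.7 + 10226.4 + 10155.2) / 10 = 101891.2000 / 10 = 10189.1200
R̄ = (51.4 + 116.2 + 175.9 + 138.0 + 88.2 + 92.4 + 78.5 + 100.4 + 82.6 + 125.1) / 10 = 1048.7000 / 10 = 104.8700
LCL = X̄̄ − A₂·R̄ = 10189.1200 − 1.023 × 104.8700 = 10081.8380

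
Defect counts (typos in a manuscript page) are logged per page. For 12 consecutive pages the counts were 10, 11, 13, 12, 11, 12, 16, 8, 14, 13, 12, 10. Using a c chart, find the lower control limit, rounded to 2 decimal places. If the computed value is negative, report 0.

c̄ = (10 + 11 + 13 + 12 + 11 + 12 + 16 + 8 + 14 + 13 + 12 + 10) / 12 = 142 / 12 = 11.8333
LCL = c̄ − 3√c̄ = 11.8333 − 3 × 3.4400 = 1.5134

1.51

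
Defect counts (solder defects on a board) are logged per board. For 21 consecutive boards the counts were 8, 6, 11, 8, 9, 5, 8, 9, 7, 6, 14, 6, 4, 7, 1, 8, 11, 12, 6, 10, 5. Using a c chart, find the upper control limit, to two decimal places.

c̄ = (8 + 6 + 11 + 8 + 9 + 5 + 8 + 9 + 7 + 6 + 14 + 6 + 4 + 7 + 1 + 8 + 11 + 12 + 6 + 10 + 5) / 21 = 161 / 21 = 7.6667
UCL = c̄ + 3√c̄ = 7.6667 + 3 × √7.6667 = 7.6667 + 3 × 2.7689 = 15.9733

15.97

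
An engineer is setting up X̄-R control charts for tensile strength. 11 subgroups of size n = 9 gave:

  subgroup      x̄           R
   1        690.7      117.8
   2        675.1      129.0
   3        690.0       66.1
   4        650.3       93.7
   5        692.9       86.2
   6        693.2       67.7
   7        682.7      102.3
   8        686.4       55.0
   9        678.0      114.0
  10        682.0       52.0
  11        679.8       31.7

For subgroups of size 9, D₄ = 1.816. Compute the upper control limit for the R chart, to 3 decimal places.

151.141

R̄ = (117.8 + 129.0 + 66.1 + 93.7 + 86.2 + 67.7 + 102.3 + 55.0 + 114.0 + 52.0 + 31.7) / 11 = 915.5000 / 11 = 83.2273
UCL_R = D₄·R̄ = 1.816 × 83.2273 = 151.1407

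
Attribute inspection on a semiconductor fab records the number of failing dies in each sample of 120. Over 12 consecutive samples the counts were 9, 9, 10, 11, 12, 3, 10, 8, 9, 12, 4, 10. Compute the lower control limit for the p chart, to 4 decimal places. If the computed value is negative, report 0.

0.0025

p̄ = Σdᵢ / (k·n) = 107 / (12 × 120) = 0.07431
LCL = p̄ − 3·√(p̄(1−p̄)/n) = 0.07431 − 3 × 0.02394 = 0.00248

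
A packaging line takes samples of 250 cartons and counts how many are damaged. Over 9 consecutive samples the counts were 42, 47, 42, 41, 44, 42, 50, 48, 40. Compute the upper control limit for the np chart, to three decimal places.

p̄ = Σdᵢ / (k·n) = 396 / (9 × 250) = 0.17600
UCL = np̄ + 3·√(np̄(1−p̄)) = 44.0000 + 3 × √(44.0000×0.82400) = 44.0000 + 3 × 6.0213 = 62.0639

62.064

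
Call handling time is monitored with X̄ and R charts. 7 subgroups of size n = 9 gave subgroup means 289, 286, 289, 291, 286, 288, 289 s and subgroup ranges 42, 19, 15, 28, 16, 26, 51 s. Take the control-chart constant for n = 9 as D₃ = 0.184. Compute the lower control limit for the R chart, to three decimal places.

R̄ = (42 + 19 + 15 + 28 + 16 + 26 + 51) / 7 = 197.0000 / 7 = 28.1429
LCL_R = D₃·R̄ = 0.184 × 28.1429 = 5.1783

5.178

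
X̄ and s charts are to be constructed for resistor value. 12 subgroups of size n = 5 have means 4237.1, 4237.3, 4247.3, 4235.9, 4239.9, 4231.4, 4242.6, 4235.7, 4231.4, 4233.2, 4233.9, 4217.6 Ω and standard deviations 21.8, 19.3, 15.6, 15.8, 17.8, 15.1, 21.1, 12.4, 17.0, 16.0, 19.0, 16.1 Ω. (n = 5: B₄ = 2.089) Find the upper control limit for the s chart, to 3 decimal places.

s̄ = (21.8 + 19.3 + 15.6 + 15.8 + 17.8 + 15.1 + 21.1 + 12.4 + 17.0 + 16.0 + 19.0 + 16.1) / 12 = 17.2500
UCL_s = B₄·s̄ = 2.089 × 17.2500 = 36.0352

36.035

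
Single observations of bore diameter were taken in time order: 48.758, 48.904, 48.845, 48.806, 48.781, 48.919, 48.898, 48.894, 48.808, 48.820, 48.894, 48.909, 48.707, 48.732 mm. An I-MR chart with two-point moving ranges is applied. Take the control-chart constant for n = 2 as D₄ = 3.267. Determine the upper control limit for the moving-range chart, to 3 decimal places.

0.213

Moving ranges: 0.146, 0.059, 0.039, 0.025, 0.138, 0.021, 0.004, 0.086, 0.012, 0.074, 0.015, 0.202, 0.025; M̄R̄ = 0.8460 / 13 = 0.0651
UCL_MR = D₄·M̄R̄ = 3.267 × 0.0651 = 0.2126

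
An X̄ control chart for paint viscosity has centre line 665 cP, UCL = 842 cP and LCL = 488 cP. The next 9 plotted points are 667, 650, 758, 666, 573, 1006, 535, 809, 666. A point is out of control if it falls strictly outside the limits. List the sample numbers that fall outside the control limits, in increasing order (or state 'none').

Compare each point to [488, 842]: sample 6 = 1006 > UCL.

6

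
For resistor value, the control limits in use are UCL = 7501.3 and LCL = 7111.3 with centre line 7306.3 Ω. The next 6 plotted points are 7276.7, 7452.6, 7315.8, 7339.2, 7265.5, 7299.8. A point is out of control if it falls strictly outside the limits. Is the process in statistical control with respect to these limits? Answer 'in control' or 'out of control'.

in control

All 6 points lie within [7111.3, 7501.3].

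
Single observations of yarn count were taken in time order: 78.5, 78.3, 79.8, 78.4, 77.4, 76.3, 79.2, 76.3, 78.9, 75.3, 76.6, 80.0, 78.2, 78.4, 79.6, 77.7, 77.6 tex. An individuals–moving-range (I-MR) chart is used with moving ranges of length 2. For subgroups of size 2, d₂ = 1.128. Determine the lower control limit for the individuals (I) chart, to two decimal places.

73.52

X̄ = (78.5 + 78.3 + 79.8 + 78.4 + 77.4 + 76.3 + 79.2 + 76.3 + 78.9 + 75.3 + 76.6 + 80.0 + 78.2 + 78.4 + 79.6 + 77.7 + 77.6) / 17 = 78.0294
Moving ranges: 0.2, 1.5, 1.4, 1.0, 1.1, 2.9, 2.9, 2.6, 3.6, 1.3, 3.4, 1.8, 0.2, 1.2, 1.9, 0.1; M̄R̄ = 27.1000 / 16 = 1.6938
LCL = X̄ − 3·M̄R̄/d₂ = 78.0294 − 3 × 1.6938 / 1.128 = 73.5248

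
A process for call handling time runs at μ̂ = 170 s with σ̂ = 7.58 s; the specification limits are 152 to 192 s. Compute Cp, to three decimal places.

Cp = (USL − LSL) / (6σ̂) = (192 − 152) / (6 × 7.58) = 40.0000 / 45.4800 = 0.8795

0.880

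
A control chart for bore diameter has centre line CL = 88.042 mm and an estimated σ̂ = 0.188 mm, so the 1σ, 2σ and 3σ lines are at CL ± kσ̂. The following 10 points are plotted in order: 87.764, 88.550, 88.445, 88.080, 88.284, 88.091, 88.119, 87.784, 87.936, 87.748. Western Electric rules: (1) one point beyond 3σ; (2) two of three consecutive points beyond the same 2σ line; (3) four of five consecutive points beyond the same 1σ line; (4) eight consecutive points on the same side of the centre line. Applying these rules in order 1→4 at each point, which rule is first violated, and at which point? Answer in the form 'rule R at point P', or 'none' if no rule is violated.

rule 2 at point 3

Zone of each point (C = within 1σ̂, B = 1σ̂–2σ̂, A = 2σ̂–3σ̂, * = beyond 3σ̂; sign = side of CL): 1:-B, 2:+A, 3:+A, 4:+C, 5:+B, 6:+C, 7:+C, 8:-B, 9:-C, 10:-B
Rule 2 (two of three consecutive points beyond the same 2σ limit) is satisfied at point 3.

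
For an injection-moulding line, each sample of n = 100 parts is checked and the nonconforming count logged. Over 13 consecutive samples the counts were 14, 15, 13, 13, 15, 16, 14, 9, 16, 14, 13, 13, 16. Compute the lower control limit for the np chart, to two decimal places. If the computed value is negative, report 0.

3.54

p̄ = Σdᵢ / (k·n) = 181 / (13 × 100) = 0.13923
LCL = np̄ − 3·√(np̄(1−p̄)) = 13.9231 − 3 × 3.4619 = 3.5375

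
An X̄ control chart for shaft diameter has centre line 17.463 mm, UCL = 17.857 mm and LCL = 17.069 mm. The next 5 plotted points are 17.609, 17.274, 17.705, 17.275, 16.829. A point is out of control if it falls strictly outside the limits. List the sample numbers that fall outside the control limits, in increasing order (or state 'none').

5

Compare each point to [17.069, 17.857]: sample 5 = 16.829 < LCL.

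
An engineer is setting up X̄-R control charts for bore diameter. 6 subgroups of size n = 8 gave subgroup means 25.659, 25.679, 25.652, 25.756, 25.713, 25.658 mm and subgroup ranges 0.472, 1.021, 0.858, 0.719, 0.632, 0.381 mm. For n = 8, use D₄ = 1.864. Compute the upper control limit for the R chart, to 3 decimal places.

1.268

R̄ = (0.472 + 1.021 + 0.858 + 0.719 + 0.632 + 0.381) / 6 = 4.0830 / 6 = 0.6805
UCL_R = D₄·R̄ = 1.864 × 0.6805 = 1.2685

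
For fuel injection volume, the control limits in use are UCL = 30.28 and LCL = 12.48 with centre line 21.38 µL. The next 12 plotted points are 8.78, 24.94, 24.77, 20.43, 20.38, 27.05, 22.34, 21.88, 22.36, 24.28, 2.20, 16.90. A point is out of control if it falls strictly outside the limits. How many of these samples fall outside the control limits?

Compare each point to [12.48, 30.28]: sample 1 = 8.78 < LCL; sample 11 = 2.20 < LCL.

2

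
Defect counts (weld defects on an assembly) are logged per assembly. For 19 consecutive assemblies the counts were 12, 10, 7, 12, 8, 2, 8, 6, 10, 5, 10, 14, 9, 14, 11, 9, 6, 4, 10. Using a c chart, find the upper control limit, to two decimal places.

c̄ = (12 + 10 + 7 + 12 + 8 + 2 + 8 + 6 + 10 + 5 + 10 + 14 + 9 + 14 + 11 + 9 + 6 + 4 + 10) / 19 = 167 / 19 = 8.7895
UCL = c̄ + 3√c̄ = 8.7895 + 3 × √8.7895 = 8.7895 + 3 × 2.9647 = 17.6836

17.68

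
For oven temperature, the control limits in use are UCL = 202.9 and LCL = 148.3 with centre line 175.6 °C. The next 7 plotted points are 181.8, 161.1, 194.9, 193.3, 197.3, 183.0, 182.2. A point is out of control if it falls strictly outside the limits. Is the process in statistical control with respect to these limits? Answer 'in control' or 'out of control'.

All 7 points lie within [148.3, 202.9].

in control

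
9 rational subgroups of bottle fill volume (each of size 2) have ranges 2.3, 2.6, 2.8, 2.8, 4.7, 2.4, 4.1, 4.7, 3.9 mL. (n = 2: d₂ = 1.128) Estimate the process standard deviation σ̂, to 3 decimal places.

2.985

R̄ = (2.3 + 2.6 + 2.8 + 2.8 + 4.7 + 2.4 + 4.1 + 4.7 + 3.9) / 9 = 3.3667
σ̂ = R̄ / d₂ = 3.3667 / 1.128 = 2.9846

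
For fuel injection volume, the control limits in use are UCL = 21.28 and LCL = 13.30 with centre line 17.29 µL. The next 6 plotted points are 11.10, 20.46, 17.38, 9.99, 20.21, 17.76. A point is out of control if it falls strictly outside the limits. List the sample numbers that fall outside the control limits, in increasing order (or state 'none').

Compare each point to [13.30, 21.28]: sample 1 = 11.10 < LCL; sample 4 = 9.99 < LCL.

1, 4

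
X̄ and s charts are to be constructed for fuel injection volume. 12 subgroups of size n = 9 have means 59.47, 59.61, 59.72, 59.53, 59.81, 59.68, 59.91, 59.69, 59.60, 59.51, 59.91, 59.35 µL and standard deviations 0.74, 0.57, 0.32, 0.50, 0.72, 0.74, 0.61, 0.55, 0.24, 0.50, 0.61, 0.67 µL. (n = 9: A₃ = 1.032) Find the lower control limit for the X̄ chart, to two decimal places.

X̄̄ = (59.47 + 59.61 + 59.72 + 59.53 + 59.81 + 59.68 + 59.91 + 59.69 + 59.60 + 59.51 + 59.91 + 59.35) / 12 = 59.6492
s̄ = (0.74 + 0.57 + 0.32 + 0.50 + 0.72 + 0.74 + 0.61 + 0.55 + 0.24 + 0.50 + 0.61 + 0.67) / 12 = 0.5642
LCL = X̄̄ − A₃·s̄ = 59.6492 − 1.032 × 0.5642 = 59.0669

59.07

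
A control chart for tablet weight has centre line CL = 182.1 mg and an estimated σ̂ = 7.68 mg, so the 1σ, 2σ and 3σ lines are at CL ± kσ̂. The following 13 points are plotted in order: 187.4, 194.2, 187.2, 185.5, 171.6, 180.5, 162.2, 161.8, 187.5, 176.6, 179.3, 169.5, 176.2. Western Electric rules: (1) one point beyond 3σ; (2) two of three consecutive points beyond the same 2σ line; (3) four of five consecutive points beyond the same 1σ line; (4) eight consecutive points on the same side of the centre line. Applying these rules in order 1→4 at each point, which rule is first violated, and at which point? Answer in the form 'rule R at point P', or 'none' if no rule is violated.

Zone of each point (C = within 1σ̂, B = 1σ̂–2σ̂, A = 2σ̂–3σ̂, * = beyond 3σ̂; sign = side of CL): 1:+C, 2:+B, 3:+C, 4:+C, 5:-B, 6:-C, 7:-A, 8:-A, 9:+C, 10:-C, 11:-C, 12:-B, 13:-C
Rule 2 (two of three consecutive points beyond the same 2σ limit) is satisfied at point 8.

rule 2 at point 8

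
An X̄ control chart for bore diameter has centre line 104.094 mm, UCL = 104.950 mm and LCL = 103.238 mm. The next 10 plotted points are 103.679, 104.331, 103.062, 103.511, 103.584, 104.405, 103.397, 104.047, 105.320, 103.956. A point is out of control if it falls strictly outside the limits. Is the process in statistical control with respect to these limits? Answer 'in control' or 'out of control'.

Compare each point to [103.238, 104.950]: sample 3 = 103.062 < LCL; sample 9 = 105.320 > UCL.

out of control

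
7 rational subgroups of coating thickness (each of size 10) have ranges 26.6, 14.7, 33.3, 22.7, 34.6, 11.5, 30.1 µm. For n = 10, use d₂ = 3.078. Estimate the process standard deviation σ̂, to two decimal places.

8.05

R̄ = (26.6 + 14.7 + 33.3 + 22.7 + 34.6 + 11.5 + 30.1) / 7 = 24.7857
σ̂ = R̄ / d₂ = 24.7857 / 3.078 = 8.0525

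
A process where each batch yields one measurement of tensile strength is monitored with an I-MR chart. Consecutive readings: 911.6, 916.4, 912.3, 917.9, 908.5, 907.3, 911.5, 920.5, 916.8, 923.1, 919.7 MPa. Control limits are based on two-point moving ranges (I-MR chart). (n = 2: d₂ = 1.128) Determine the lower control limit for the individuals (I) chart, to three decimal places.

901.305

X̄ = (911.6 + 916.4 + 912.3 + 917.9 + 908.5 + 907.3 + 911.5 + 920.5 + 916.8 + 923.1 + 919.7) / 11 = 915.0545
Moving ranges: 4.8, 4.1, 5.6, 9.4, 1.2, 4.2, 9.0, 3.7, 6.3, 3.4; M̄R̄ = 51.7000 / 10 = 5.1700
LCL = X̄ − 3·M̄R̄/d₂ = 915.0545 − 3 × 5.1700 / 1.128 = 901.3045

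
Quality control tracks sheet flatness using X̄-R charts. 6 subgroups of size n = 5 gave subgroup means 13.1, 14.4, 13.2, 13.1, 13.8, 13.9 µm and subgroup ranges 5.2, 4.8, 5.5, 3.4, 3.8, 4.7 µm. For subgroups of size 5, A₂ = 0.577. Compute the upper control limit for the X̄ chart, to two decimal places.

16.22

X̄̄ = (13.1 + 14.4 + 13.2 + 13.1 + 13.8 + 13.9) / 6 = 81.5000 / 6 = 13.5833
R̄ = (5.2 + 4.8 + 5.5 + 3.4 + 3.8 + 4.7) / 6 = 27.4000 / 6 = 4.5667
UCL = X̄̄ + A₂·R̄ = 13.5833 + 0.577 × 4.5667 = 16.2183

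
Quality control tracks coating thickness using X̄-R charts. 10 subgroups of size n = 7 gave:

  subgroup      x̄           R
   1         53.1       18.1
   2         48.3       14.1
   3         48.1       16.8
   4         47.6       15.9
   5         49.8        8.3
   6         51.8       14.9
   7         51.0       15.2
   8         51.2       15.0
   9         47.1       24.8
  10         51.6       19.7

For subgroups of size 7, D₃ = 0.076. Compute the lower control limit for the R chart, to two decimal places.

R̄ = (18.1 + 14.1 + 16.8 + 15.9 + 8.3 + 14.9 + 15.2 + 15.0 + 24.8 + 19.7) / 10 = 162.8000 / 10 = 16.2800
LCL_R = D₃·R̄ = 0.076 × 16.2800 = 1.2373

1.24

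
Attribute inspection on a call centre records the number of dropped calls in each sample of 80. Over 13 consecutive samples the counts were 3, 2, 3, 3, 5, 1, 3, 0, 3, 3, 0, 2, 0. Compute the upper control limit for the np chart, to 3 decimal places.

6.497

p̄ = Σdᵢ / (k·n) = 28 / (13 × 80) = 0.02692
UCL = np̄ + 3·√(np̄(1−p̄)) = 2.1538 + 3 × √(2.1538×0.97308) = 2.1538 + 3 × 1.4477 = 6.4970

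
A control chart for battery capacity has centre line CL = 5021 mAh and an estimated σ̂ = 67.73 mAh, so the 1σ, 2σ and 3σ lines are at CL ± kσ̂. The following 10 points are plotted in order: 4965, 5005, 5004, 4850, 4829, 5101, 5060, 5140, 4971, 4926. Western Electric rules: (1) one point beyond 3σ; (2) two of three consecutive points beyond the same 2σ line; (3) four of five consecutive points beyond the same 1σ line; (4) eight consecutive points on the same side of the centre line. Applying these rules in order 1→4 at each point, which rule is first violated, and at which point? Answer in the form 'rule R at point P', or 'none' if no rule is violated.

Zone of each point (C = within 1σ̂, B = 1σ̂–2σ̂, A = 2σ̂–3σ̂, * = beyond 3σ̂; sign = side of CL): 1:-C, 2:-C, 3:-C, 4:-A, 5:-A, 6:+B, 7:+C, 8:+B, 9:-C, 10:-B
Rule 2 (two of three consecutive points beyond the same 2σ limit) is satisfied at point 5.

rule 2 at point 5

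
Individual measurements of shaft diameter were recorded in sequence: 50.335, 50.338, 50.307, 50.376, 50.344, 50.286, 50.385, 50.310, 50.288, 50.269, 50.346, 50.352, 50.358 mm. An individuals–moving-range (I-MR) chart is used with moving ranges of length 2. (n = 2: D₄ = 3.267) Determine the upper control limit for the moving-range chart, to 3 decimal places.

Moving ranges: 0.003, 0.031, 0.069, 0.032, 0.058, 0.099, 0.075, 0.022, 0.019, 0.077, 0.006, 0.006; M̄R̄ = 0.4970 / 12 = 0.0414
UCL_MR = D₄·M̄R̄ = 3.267 × 0.0414 = 0.1353

0.135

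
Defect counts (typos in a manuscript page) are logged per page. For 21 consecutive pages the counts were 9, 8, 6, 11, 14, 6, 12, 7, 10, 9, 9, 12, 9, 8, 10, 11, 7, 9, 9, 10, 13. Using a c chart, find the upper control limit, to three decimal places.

c̄ = (9 + 8 + 6 + 11 + 14 + 6 + 12 + 7 + 10 + 9 + 9 + 12 + 9 + 8 + 10 + 11 + 7 + 9 + 9 + 10 + 13) / 21 = 199 / 21 = 9.4762
UCL = c̄ + 3√c̄ = 9.4762 + 3 × √9.4762 = 9.4762 + 3 × 3.0783 = 18.7112

18.711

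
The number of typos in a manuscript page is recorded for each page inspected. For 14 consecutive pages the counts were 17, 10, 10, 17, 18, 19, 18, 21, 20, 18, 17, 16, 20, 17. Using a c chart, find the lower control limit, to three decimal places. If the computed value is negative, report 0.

4.631

c̄ = (17 + 10 + 10 + 17 + 18 + 19 + 18 + 21 + 20 + 18 + 17 + 16 + 20 + 17) / 14 = 238 / 14 = 17.0000
LCL = c̄ − 3√c̄ = 17.0000 − 3 × 4.1231 = 4.6307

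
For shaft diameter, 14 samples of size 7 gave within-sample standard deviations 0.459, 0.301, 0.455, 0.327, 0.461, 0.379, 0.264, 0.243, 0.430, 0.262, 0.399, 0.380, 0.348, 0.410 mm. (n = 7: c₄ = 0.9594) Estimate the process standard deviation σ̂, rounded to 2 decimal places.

0.38

s̄ = (0.459 + 0.301 + 0.455 + 0.327 + 0.461 + 0.379 + 0.264 + 0.243 + 0.430 + 0.262 + 0.399 + 0.380 + 0.348 + 0.410) / 14 = 0.3656
σ̂ = s̄ / c₄ = 0.3656 / 0.9594 = 0.3810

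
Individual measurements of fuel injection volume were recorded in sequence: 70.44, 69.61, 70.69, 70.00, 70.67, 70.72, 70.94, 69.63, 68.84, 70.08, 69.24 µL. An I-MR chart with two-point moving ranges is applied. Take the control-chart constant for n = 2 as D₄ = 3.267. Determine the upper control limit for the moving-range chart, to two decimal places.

Moving ranges: 0.83, 1.08, 0.69, 0.67, 0.05, 0.22, 1.31, 0.79, 1.24, 0.84; M̄R̄ = 7.7200 / 10 = 0.7720
UCL_MR = D₄·M̄R̄ = 3.267 × 0.7720 = 2.5221

2.52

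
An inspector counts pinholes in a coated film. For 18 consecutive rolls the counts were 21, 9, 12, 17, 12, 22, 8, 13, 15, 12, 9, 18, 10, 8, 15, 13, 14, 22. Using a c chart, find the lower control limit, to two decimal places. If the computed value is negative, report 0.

2.71

c̄ = (21 + 9 + 12 + 17 + 12 + 22 + 8 + 13 + 15 + 12 + 9 + 18 + 10 + 8 + 15 + 13 + 14 + 22) / 18 = 250 / 18 = 13.8889
LCL = c̄ − 3√c̄ = 13.8889 − 3 × 3.7268 = 2.7085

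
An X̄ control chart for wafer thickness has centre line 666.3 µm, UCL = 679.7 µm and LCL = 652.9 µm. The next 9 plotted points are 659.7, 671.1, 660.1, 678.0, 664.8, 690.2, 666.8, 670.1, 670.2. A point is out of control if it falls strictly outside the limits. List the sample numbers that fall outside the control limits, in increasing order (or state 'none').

Compare each point to [652.9, 679.7]: sample 6 = 690.2 > UCL.

6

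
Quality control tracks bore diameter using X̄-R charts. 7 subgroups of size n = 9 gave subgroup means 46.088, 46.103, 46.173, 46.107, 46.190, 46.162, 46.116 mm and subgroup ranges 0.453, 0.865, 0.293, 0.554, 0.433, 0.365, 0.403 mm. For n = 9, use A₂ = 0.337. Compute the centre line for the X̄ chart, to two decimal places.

X̄̄ = (46.088 + 46.103 + 46.173 + 46.107 + 46.190 + 46.162 + 46.116) / 7 = 322.9390 / 7 = 46.1341
CL = X̄̄ = 46.1341

46.13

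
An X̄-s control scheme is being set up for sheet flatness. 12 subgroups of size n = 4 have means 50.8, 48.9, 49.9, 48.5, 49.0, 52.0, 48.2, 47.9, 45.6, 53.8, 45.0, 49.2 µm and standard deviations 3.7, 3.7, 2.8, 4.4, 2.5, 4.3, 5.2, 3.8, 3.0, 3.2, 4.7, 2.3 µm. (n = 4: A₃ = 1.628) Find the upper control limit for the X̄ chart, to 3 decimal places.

X̄̄ = (50.8 + 48.9 + 49.9 + 48.5 + 49.0 + 52.0 + 48.2 + 47.9 + 45.6 + 53.8 + 45.0 + 49.2) / 12 = 49.0667
s̄ = (3.7 + 3.7 + 2.8 + 4.4 + 2.5 + 4.3 + 5.2 + 3.8 + 3.0 + 3.2 + 4.7 + 2.3) / 12 = 3.6333
UCL = X̄̄ + A₃·s̄ = 49.0667 + 1.628 × 3.6333 = 54.9817

54.982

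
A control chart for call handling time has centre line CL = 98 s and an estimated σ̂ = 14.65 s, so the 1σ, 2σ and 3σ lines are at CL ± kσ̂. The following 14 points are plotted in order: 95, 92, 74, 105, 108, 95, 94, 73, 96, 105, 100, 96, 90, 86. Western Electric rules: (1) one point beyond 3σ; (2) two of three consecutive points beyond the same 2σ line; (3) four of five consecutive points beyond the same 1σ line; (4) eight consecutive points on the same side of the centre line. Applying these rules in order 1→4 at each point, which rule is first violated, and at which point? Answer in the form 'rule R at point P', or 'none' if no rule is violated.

none

Zone of each point (C = within 1σ̂, B = 1σ̂–2σ̂, A = 2σ̂–3σ̂, * = beyond 3σ̂; sign = side of CL): 1:-C, 2:-C, 3:-B, 4:+C, 5:+C, 6:-C, 7:-C, 8:-B, 9:-C, 10:+C, 11:+C, 12:-C, 13:-C, 14:-C
No rule fires across all 14 points.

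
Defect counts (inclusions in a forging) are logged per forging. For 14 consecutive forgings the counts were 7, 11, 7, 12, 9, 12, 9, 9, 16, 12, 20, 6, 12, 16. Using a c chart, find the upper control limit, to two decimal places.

c̄ = (7 + 11 + 7 + 12 + 9 + 12 + 9 + 9 + 16 + 12 + 20 + 6 + 12 + 16) / 14 = 158 / 14 = 11.2857
UCL = c̄ + 3√c̄ = 11.2857 + 3 × √11.2857 = 11.2857 + 3 × 3.3594 = 21.3640

21.36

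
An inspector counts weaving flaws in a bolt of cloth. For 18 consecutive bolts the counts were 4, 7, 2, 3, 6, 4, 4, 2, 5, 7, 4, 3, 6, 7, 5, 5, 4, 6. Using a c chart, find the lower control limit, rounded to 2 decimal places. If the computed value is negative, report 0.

c̄ = (4 + 7 + 2 + 3 + 6 + 4 + 4 + 2 + 5 + 7 + 4 + 3 + 6 + 7 + 5 + 5 + 4 + 6) / 18 = 84 / 18 = 4.6667
LCL = c̄ − 3√c̄ = 4.6667 − 3 × 2.1602 = -1.8141 → 0 (cannot be negative)

0.00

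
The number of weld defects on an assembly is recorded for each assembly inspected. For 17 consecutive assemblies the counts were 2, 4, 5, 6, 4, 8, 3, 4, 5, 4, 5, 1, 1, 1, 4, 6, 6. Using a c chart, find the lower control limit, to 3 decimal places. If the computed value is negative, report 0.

c̄ = (2 + 4 + 5 + 6 + 4 + 8 + 3 + 4 + 5 + 4 + 5 + 1 + 1 + 1 + 4 + 6 + 6) / 17 = 69 / 17 = 4.0588
LCL = c̄ − 3√c̄ = 4.0588 − 3 × 2.0147 = -1.9851 → 0 (cannot be negative)

0.000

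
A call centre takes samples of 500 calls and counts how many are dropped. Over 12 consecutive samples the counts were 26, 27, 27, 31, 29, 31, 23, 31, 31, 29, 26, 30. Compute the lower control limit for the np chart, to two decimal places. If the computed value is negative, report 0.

12.89

p̄ = Σdᵢ / (k·n) = 341 / (12 × 500) = 0.05683
LCL = np̄ − 3·√(np̄(1−p̄)) = 28.4167 − 3 × 5.1770 = 12.8856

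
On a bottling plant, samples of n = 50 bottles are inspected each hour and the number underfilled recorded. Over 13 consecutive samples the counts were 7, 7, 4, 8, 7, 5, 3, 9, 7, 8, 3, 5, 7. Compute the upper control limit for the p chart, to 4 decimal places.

p̄ = Σdᵢ / (k·n) = 80 / (13 × 50) = 0.12308
UCL = p̄ + 3·√(p̄(1−p̄)/n) = 0.12308 + 3 × √(0.12308×0.87692/50) = 0.12308 + 3 × 0.04646 = 0.26246

0.2625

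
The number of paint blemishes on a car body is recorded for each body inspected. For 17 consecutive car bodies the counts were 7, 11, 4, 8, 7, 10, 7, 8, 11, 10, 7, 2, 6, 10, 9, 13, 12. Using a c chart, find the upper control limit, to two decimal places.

17.02

c̄ = (7 + 11 + 4 + 8 + 7 + 10 + 7 + 8 + 11 + 10 + 7 + 2 + 6 + 10 + 9 + 13 + 12) / 17 = 142 / 17 = 8.3529
UCL = c̄ + 3√c̄ = 8.3529 + 3 × √8.3529 = 8.3529 + 3 × 2.8901 = 17.0234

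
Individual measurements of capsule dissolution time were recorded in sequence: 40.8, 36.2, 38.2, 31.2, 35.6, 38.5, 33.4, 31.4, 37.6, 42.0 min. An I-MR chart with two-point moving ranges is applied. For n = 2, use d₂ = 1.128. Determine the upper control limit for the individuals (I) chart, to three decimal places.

X̄ = (40.8 + 36.2 + 38.2 + 31.2 + 35.6 + 38.5 + 33.4 + 31.4 + 37.6 + 42.0) / 10 = 36.4900
Moving ranges: 4.6, 2.0, 7.0, 4.4, 2.9, 5.1, 2.0, 6.2, 4.4; M̄R̄ = 38.6000 / 9 = 4.2889
UCL = X̄ + 3·M̄R̄/d₂ = 36.4900 + 3 × 4.2889 / 1.128 = 47.8966

47.897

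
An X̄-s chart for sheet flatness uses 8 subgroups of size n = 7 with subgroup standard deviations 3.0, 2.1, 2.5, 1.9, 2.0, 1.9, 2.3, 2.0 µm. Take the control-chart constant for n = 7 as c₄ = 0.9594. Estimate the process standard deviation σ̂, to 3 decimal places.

2.306

s̄ = (3.0 + 2.1 + 2.5 + 1.9 + 2.0 + 1.9 + 2.3 + 2.0) / 8 = 2.2125
σ̂ = s̄ / c₄ = 2.2125 / 0.9594 = 2.3061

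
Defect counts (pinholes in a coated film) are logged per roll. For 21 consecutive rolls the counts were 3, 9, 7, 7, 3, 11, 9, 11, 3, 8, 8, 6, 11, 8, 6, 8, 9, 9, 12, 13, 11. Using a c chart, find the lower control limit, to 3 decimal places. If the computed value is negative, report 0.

0.000

c̄ = (3 + 9 + 7 + 7 + 3 + 11 + 9 + 11 + 3 + 8 + 8 + 6 + 11 + 8 + 6 + 8 + 9 + 9 + 12 + 13 + 11) / 21 = 172 / 21 = 8.1905
LCL = c̄ − 3√c̄ = 8.1905 − 3 × 2.8619 = -0.3952 → 0 (cannot be negative)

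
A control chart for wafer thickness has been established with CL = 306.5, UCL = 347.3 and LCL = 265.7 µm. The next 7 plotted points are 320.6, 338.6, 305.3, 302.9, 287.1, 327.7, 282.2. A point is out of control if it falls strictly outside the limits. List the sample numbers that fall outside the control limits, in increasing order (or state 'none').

All 7 points lie within [265.7, 347.3].

none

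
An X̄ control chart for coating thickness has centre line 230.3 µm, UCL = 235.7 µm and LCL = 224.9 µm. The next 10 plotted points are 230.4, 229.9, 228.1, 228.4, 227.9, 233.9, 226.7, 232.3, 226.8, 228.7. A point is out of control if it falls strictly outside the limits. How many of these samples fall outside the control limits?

0

All 10 points lie within [224.9, 235.7].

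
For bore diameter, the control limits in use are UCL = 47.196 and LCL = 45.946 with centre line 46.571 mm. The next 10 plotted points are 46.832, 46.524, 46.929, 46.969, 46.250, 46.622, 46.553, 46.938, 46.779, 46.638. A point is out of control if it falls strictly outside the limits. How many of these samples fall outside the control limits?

0

All 10 points lie within [45.946, 47.196].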